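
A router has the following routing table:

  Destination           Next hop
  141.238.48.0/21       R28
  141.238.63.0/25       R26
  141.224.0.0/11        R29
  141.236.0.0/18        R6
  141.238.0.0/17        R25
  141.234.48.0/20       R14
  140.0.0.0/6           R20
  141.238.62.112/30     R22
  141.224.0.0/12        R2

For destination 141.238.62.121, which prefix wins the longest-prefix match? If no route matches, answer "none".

141.238.0.0/17

Entries matching 141.238.62.121:
  140.0.0.0/6 (140.0.0.0 - 143.255.255.255)
  141.224.0.0/11 (141.224.0.0 - 141.255.255.255)
  141.224.0.0/12 (141.224.0.0 - 141.239.255.255)
  141.238.0.0/17 (141.238.0.0 - 141.238.127.255)
Most specific is 141.238.0.0/17.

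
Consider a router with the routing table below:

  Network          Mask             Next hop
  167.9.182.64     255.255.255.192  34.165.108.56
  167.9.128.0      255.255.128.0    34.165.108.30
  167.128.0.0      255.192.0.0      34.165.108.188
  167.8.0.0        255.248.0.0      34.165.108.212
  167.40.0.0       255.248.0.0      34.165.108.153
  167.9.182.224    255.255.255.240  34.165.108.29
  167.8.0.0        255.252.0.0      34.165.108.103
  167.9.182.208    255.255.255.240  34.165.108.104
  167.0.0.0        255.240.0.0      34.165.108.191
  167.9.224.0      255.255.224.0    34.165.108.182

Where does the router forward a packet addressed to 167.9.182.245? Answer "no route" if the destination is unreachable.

Routes whose prefix contains 167.9.182.245:
  167.0.0.0/12 (167.0.0.0 - 167.15.255.255) -> 34.165.108.191
  167.8.0.0/13 (167.8.0.0 - 167.15.255.255) -> 34.165.108.212
  167.8.0.0/14 (167.8.0.0 - 167.11.255.255) -> 34.165.108.103
  167.9.128.0/17 (167.9.128.0 - 167.9.255.255) -> 34.165.108.30
More-specific entries that do NOT match:
  167.9.182.224/28 (167.9.182.224 - 167.9.182.239) does not contain 167.9.182.245
  167.9.182.208/28 (167.9.182.208 - 167.9.182.223) does not contain 167.9.182.245
  167.9.182.64/26 (167.9.182.64 - 167.9.182.127) does not contain 167.9.182.245
  167.9.224.0/19 (167.9.224.0 - 167.9.255.255) does not contain 167.9.182.245
Longest matching prefix is /17 -> next hop 34.165.108.30.

34.165.108.30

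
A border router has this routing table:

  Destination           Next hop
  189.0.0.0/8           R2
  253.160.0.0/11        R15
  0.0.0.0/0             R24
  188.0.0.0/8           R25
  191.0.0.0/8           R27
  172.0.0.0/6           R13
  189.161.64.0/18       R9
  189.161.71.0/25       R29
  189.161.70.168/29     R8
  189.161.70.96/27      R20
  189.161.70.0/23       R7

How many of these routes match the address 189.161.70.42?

4

Prefixes containing 189.161.70.42:
  0.0.0.0/0 (default, matches everything)
  189.0.0.0/8 (189.0.0.0 - 189.255.255.255)
  189.161.64.0/18 (189.161.64.0 - 189.161.127.255)
  189.161.70.0/23 (189.161.70.0 - 189.161.71.255)
Total matching entries: 4.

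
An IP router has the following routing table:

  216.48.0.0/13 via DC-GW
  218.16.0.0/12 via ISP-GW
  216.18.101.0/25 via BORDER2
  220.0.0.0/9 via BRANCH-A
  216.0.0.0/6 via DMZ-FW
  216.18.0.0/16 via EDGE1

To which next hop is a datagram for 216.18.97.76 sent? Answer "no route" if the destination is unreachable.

EDGE1

Routes whose prefix contains 216.18.97.76:
  216.0.0.0/6 (216.0.0.0 - 219.255.255.255) -> DMZ-FW
  216.18.0.0/16 (216.18.0.0 - 216.18.255.255) -> EDGE1
More-specific entries that do NOT match:
  216.18.101.0/25 (216.18.101.0 - 216.18.101.127) does not contain 216.18.97.76
Longest matching prefix is /16 -> next hop EDGE1.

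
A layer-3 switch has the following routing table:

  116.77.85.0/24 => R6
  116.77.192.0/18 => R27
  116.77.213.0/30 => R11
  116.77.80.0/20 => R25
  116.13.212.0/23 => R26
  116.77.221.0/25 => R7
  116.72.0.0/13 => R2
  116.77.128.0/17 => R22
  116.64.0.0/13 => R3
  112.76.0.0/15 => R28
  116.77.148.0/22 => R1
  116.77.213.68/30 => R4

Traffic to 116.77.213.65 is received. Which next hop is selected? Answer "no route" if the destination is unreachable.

R27

Routes whose prefix contains 116.77.213.65:
  116.72.0.0/13 (116.72.0.0 - 116.79.255.255) -> R2
  116.77.128.0/17 (116.77.128.0 - 116.77.255.255) -> R22
  116.77.192.0/18 (116.77.192.0 - 116.77.255.255) -> R27
More-specific entries that do NOT match:
  116.77.213.0/30 (116.77.213.0 - 116.77.213.3) does not contain 116.77.213.65
  116.77.213.68/30 (116.77.213.68 - 116.77.213.71) does not contain 116.77.213.65
  116.77.221.0/25 (116.77.221.0 - 116.77.221.127) does not contain 116.77.213.65
  116.77.85.0/24 (116.77.85.0 - 116.77.85.255) does not contain 116.77.213.65
  116.13.212.0/23 (116.13.212.0 - 116.13.213.255) does not contain 116.77.213.65
  116.77.148.0/22 (116.77.148.0 - 116.77.151.255) does not contain 116.77.213.65
  116.77.80.0/20 (116.77.80.0 - 116.77.95.255) does not contain 116.77.213.65
Longest matching prefix is /18 -> next hop R27.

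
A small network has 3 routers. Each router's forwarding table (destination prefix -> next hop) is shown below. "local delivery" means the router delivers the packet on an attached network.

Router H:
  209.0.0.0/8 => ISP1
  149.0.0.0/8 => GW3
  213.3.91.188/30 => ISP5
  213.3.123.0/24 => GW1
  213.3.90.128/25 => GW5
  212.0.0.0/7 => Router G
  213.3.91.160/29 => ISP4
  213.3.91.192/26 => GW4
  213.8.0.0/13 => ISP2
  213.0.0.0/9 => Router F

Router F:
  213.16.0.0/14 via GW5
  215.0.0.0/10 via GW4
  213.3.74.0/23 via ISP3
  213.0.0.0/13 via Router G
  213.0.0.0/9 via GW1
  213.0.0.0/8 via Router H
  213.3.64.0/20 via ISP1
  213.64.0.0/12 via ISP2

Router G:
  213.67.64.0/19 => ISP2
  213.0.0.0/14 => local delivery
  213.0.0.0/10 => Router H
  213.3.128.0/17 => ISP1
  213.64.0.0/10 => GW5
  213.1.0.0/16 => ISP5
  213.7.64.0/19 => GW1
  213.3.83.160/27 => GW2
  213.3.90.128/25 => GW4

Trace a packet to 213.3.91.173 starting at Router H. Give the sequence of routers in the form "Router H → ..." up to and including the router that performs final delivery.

Router H → Router F → Router G

At Router H: longest match for 213.3.91.173 is 213.0.0.0/9 -> Router F
At Router F: longest match for 213.3.91.173 is 213.0.0.0/13 -> Router G
At Router G: longest match for 213.3.91.173 is 213.0.0.0/14 -> local delivery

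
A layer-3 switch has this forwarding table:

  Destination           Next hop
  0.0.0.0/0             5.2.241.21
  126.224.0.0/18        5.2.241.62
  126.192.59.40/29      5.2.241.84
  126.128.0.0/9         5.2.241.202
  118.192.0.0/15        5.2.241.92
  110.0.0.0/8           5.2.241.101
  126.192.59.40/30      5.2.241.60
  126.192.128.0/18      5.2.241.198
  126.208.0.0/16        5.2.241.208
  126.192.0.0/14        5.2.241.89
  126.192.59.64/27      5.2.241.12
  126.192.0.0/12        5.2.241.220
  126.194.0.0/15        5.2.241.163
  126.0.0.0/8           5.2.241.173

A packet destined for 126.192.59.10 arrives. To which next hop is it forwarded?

Routes whose prefix contains 126.192.59.10:
  0.0.0.0/0 (default, matches everything) -> 5.2.241.21
  126.0.0.0/8 (126.0.0.0 - 126.255.255.255) -> 5.2.241.173
  126.128.0.0/9 (126.128.0.0 - 126.255.255.255) -> 5.2.241.202
  126.192.0.0/12 (126.192.0.0 - 126.207.255.255) -> 5.2.241.220
  126.192.0.0/14 (126.192.0.0 - 126.195.255.255) -> 5.2.241.89
More-specific entries that do NOT match:
  126.192.59.40/30 (126.192.59.40 - 126.192.59.43) does not contain 126.192.59.10
  126.192.59.40/29 (126.192.59.40 - 126.192.59.47) does not contain 126.192.59.10
  126.192.59.64/27 (126.192.59.64 - 126.192.59.95) does not contain 126.192.59.10
  126.224.0.0/18 (126.224.0.0 - 126.224.63.255) does not contain 126.192.59.10
  126.192.128.0/18 (126.192.128.0 - 126.192.191.255) does not contain 126.192.59.10
  126.208.0.0/16 (126.208.0.0 - 126.208.255.255) does not contain 126.192.59.10
  118.192.0.0/15 (118.192.0.0 - 118.193.255.255) does not contain 126.192.59.10
  126.194.0.0/15 (126.194.0.0 - 126.195.255.255) does not contain 126.192.59.10
Longest matching prefix is /14 -> next hop 5.2.241.89.

5.2.241.89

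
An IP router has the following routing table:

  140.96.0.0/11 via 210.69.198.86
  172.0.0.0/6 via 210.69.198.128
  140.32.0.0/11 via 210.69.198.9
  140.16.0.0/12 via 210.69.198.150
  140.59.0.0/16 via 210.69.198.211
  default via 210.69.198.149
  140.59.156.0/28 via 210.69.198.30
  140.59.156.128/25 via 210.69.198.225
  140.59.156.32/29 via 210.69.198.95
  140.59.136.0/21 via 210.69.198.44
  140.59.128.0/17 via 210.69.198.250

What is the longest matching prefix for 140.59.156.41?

Entries matching 140.59.156.41:
  0.0.0.0/0 (default, matches everything)
  140.32.0.0/11 (140.32.0.0 - 140.63.255.255)
  140.59.0.0/16 (140.59.0.0 - 140.59.255.255)
  140.59.128.0/17 (140.59.128.0 - 140.59.255.255)
Most specific is 140.59.128.0/17.

140.59.128.0/17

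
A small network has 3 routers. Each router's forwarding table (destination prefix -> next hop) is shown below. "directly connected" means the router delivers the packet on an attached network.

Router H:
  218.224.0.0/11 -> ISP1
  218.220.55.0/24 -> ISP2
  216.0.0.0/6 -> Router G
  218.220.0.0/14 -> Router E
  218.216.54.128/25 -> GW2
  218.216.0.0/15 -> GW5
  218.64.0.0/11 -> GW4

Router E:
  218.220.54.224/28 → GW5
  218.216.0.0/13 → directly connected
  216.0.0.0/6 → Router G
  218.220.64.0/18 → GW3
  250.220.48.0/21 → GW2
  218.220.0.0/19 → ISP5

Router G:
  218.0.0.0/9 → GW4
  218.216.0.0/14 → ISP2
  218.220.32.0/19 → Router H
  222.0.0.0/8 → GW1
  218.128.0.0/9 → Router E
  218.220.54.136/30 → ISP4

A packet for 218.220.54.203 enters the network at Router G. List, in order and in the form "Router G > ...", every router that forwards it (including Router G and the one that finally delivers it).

At Router G: longest match for 218.220.54.203 is 218.220.32.0/19 -> Router H
At Router H: longest match for 218.220.54.203 is 218.220.0.0/14 -> Router E
At Router E: longest match for 218.220.54.203 is 218.216.0.0/13 -> directly connected

Router G > Router H > Router E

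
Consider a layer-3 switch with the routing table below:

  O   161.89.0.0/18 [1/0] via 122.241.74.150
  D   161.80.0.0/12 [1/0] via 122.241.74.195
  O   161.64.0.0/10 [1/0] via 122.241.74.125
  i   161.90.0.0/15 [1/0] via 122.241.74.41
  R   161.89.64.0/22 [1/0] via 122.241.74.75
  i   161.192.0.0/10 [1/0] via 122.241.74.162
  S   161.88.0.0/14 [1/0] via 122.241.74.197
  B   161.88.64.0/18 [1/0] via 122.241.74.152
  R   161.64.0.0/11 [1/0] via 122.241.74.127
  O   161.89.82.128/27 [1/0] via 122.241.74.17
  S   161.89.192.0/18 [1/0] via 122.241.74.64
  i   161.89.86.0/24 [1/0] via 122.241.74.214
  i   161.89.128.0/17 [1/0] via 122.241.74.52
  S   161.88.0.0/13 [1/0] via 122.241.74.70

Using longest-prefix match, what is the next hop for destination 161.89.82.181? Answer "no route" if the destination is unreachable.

122.241.74.197

Routes whose prefix contains 161.89.82.181:
  161.64.0.0/10 (161.64.0.0 - 161.127.255.255) -> 122.241.74.125
  161.64.0.0/11 (161.64.0.0 - 161.95.255.255) -> 122.241.74.127
  161.80.0.0/12 (161.80.0.0 - 161.95.255.255) -> 122.241.74.195
  161.88.0.0/13 (161.88.0.0 - 161.95.255.255) -> 122.241.74.70
  161.88.0.0/14 (161.88.0.0 - 161.91.255.255) -> 122.241.74.197
More-specific entries that do NOT match:
  161.89.82.128/27 (161.89.82.128 - 161.89.82.159) does not contain 161.89.82.181
  161.89.86.0/24 (161.89.86.0 - 161.89.86.255) does not contain 161.89.82.181
  161.89.64.0/22 (161.89.64.0 - 161.89.67.255) does not contain 161.89.82.181
  161.89.0.0/18 (161.89.0.0 - 161.89.63.255) does not contain 161.89.82.181
  161.88.64.0/18 (161.88.64.0 - 161.88.127.255) does not contain 161.89.82.181
  161.89.192.0/18 (161.89.192.0 - 161.89.255.255) does not contain 161.89.82.181
  161.89.128.0/17 (161.89.128.0 - 161.89.255.255) does not contain 161.89.82.181
  161.90.0.0/15 (161.90.0.0 - 161.91.255.255) does not contain 161.89.82.181
Longest matching prefix is /14 -> next hop 122.241.74.197.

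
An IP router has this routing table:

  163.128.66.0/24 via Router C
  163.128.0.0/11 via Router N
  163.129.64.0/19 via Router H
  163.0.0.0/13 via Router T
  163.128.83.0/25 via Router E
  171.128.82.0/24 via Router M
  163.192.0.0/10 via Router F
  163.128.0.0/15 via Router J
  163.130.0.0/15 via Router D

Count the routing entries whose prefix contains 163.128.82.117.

Prefixes containing 163.128.82.117:
  163.128.0.0/11 (163.128.0.0 - 163.159.255.255)
  163.128.0.0/15 (163.128.0.0 - 163.129.255.255)
Total matching entries: 2.

2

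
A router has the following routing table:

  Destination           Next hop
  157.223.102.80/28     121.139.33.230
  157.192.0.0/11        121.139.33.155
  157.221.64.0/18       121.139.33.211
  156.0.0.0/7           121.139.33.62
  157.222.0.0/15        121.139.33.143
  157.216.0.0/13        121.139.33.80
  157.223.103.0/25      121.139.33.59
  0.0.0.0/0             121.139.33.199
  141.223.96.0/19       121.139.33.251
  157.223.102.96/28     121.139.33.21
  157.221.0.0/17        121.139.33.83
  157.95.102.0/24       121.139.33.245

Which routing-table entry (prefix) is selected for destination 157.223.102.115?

157.222.0.0/15

Entries matching 157.223.102.115:
  0.0.0.0/0 (default, matches everything)
  156.0.0.0/7 (156.0.0.0 - 157.255.255.255)
  157.192.0.0/11 (157.192.0.0 - 157.223.255.255)
  157.216.0.0/13 (157.216.0.0 - 157.223.255.255)
  157.222.0.0/15 (157.222.0.0 - 157.223.255.255)
Most specific is 157.222.0.0/15.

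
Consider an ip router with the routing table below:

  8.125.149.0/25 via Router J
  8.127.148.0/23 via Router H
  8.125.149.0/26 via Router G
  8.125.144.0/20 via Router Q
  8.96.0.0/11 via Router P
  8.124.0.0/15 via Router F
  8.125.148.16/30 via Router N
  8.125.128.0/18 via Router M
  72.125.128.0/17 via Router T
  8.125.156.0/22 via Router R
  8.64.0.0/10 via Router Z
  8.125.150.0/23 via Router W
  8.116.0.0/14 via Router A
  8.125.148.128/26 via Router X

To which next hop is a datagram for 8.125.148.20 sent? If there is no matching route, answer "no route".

Router Q

Routes whose prefix contains 8.125.148.20:
  8.64.0.0/10 (8.64.0.0 - 8.127.255.255) -> Router Z
  8.96.0.0/11 (8.96.0.0 - 8.127.255.255) -> Router P
  8.124.0.0/15 (8.124.0.0 - 8.125.255.255) -> Router F
  8.125.128.0/18 (8.125.128.0 - 8.125.191.255) -> Router M
  8.125.144.0/20 (8.125.144.0 - 8.125.159.255) -> Router Q
More-specific entries that do NOT match:
  8.125.148.16/30 (8.125.148.16 - 8.125.148.19) does not contain 8.125.148.20
  8.125.149.0/26 (8.125.149.0 - 8.125.149.63) does not contain 8.125.148.20
  8.125.148.128/26 (8.125.148.128 - 8.125.148.191) does not contain 8.125.148.20
  8.125.149.0/25 (8.125.149.0 - 8.125.149.127) does not contain 8.125.148.20
  8.127.148.0/23 (8.127.148.0 - 8.127.149.255) does not contain 8.125.148.20
  8.125.150.0/23 (8.125.150.0 - 8.125.151.255) does not contain 8.125.148.20
  8.125.156.0/22 (8.125.156.0 - 8.125.159.255) does not contain 8.125.148.20
Longest matching prefix is /20 -> next hop Router Q.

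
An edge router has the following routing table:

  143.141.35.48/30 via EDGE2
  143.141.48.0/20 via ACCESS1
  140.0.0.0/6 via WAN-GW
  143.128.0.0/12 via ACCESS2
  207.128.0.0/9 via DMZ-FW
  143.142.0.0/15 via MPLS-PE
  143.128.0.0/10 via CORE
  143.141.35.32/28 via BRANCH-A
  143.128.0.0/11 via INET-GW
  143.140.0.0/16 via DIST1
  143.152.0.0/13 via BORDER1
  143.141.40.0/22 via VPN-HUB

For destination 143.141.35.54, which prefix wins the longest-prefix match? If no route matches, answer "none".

143.128.0.0/12

Entries matching 143.141.35.54:
  140.0.0.0/6 (140.0.0.0 - 143.255.255.255)
  143.128.0.0/10 (143.128.0.0 - 143.191.255.255)
  143.128.0.0/11 (143.128.0.0 - 143.159.255.255)
  143.128.0.0/12 (143.128.0.0 - 143.143.255.255)
Most specific is 143.128.0.0/12.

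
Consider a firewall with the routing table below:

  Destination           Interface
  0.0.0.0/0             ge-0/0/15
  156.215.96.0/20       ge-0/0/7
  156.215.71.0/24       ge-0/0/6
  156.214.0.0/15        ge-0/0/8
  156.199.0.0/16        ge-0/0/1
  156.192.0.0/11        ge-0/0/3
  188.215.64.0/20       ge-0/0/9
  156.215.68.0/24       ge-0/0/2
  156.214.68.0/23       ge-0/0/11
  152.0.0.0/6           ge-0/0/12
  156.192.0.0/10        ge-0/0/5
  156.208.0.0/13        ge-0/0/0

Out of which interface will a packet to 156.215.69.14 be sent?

Routes whose prefix contains 156.215.69.14:
  0.0.0.0/0 (default, matches everything) -> ge-0/0/15
  156.192.0.0/10 (156.192.0.0 - 156.255.255.255) -> ge-0/0/5
  156.192.0.0/11 (156.192.0.0 - 156.223.255.255) -> ge-0/0/3
  156.208.0.0/13 (156.208.0.0 - 156.215.255.255) -> ge-0/0/0
  156.214.0.0/15 (156.214.0.0 - 156.215.255.255) -> ge-0/0/8
More-specific entries that do NOT match:
  156.215.71.0/24 (156.215.71.0 - 156.215.71.255) does not contain 156.215.69.14
  156.215.68.0/24 (156.215.68.0 - 156.215.68.255) does not contain 156.215.69.14
  156.214.68.0/23 (156.214.68.0 - 156.214.69.255) does not contain 156.215.69.14
  156.215.96.0/20 (156.215.96.0 - 156.215.111.255) does not contain 156.215.69.14
  188.215.64.0/20 (188.215.64.0 - 188.215.79.255) does not contain 156.215.69.14
  156.199.0.0/16 (156.199.0.0 - 156.199.255.255) does not contain 156.215.69.14
Longest matching prefix is /15 -> interface ge-0/0/8.

ge-0/0/8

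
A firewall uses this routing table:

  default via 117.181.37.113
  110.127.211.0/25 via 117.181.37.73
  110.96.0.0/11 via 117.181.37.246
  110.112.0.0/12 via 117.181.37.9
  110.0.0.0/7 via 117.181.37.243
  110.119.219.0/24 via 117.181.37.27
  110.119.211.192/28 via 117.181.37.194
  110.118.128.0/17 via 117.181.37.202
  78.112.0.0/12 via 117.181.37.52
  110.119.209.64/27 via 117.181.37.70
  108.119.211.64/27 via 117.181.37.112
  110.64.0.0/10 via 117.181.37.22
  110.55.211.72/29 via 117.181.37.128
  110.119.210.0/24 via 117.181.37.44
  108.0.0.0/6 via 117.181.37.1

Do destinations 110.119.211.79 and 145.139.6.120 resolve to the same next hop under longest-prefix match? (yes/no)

110.119.211.79: longest match 110.112.0.0/12 -> 117.181.37.9
145.139.6.120: longest match 0.0.0.0/0 -> 117.181.37.113

no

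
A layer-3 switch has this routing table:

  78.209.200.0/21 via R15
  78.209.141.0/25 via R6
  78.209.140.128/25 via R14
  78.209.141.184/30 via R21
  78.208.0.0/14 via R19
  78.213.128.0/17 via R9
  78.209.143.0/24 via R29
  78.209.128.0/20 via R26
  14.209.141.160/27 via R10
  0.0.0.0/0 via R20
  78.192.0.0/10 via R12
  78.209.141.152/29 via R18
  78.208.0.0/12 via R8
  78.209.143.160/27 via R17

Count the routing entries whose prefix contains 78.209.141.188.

Prefixes containing 78.209.141.188:
  0.0.0.0/0 (default, matches everything)
  78.192.0.0/10 (78.192.0.0 - 78.255.255.255)
  78.208.0.0/12 (78.208.0.0 - 78.223.255.255)
  78.208.0.0/14 (78.208.0.0 - 78.211.255.255)
  78.209.128.0/20 (78.209.128.0 - 78.209.143.255)
Total matching entries: 5.

5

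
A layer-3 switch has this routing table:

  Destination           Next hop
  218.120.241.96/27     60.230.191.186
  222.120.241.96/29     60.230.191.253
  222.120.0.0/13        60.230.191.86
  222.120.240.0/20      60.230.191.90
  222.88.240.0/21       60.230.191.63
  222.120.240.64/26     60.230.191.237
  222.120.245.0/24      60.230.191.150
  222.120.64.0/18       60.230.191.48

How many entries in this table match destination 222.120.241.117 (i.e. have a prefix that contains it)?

2

Prefixes containing 222.120.241.117:
  222.120.0.0/13 (222.120.0.0 - 222.127.255.255)
  222.120.240.0/20 (222.120.240.0 - 222.120.255.255)
Total matching entries: 2.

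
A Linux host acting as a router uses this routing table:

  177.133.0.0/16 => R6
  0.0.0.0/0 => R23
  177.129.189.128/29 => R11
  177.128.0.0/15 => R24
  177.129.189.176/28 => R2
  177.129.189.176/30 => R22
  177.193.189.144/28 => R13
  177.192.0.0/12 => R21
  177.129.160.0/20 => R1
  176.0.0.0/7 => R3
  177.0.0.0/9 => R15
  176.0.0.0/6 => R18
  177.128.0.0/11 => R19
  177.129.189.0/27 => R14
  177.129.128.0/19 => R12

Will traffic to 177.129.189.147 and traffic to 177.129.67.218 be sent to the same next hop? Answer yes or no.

yes

177.129.189.147: longest match 177.128.0.0/15 -> R24
177.129.67.218: longest match 177.128.0.0/15 -> R24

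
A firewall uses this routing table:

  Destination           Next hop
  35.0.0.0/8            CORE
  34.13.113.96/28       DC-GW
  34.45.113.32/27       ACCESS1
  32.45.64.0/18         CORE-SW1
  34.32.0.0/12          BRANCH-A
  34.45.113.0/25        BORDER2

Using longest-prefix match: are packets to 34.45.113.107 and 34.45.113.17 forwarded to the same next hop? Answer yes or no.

yes

34.45.113.107: longest match 34.45.113.0/25 -> BORDER2
34.45.113.17: longest match 34.45.113.0/25 -> BORDER2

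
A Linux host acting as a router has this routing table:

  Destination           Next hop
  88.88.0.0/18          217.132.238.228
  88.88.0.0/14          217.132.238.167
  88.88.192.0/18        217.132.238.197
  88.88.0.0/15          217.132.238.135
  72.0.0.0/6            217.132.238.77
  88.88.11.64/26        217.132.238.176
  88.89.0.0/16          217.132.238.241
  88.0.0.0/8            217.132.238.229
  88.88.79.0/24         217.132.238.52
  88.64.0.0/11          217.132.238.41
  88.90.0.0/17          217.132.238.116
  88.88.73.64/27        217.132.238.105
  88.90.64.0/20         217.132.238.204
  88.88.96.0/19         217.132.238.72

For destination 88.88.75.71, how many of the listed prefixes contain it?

4

Prefixes containing 88.88.75.71:
  88.0.0.0/8 (88.0.0.0 - 88.255.255.255)
  88.64.0.0/11 (88.64.0.0 - 88.95.255.255)
  88.88.0.0/14 (88.88.0.0 - 88.91.255.255)
  88.88.0.0/15 (88.88.0.0 - 88.89.255.255)
Total matching entries: 4.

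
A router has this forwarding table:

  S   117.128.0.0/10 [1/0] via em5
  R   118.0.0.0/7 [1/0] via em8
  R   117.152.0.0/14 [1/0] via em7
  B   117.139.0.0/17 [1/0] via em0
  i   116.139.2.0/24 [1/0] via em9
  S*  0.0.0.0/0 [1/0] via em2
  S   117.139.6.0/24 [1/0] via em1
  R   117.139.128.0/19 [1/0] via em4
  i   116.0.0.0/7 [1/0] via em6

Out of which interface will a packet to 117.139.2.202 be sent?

Routes whose prefix contains 117.139.2.202:
  0.0.0.0/0 (default, matches everything) -> em2
  116.0.0.0/7 (116.0.0.0 - 117.255.255.255) -> em6
  117.128.0.0/10 (117.128.0.0 - 117.191.255.255) -> em5
  117.139.0.0/17 (117.139.0.0 - 117.139.127.255) -> em0
More-specific entries that do NOT match:
  116.139.2.0/24 (116.139.2.0 - 116.139.2.255) does not contain 117.139.2.202
  117.139.6.0/24 (117.139.6.0 - 117.139.6.255) does not contain 117.139.2.202
  117.139.128.0/19 (117.139.128.0 - 117.139.159.255) does not contain 117.139.2.202
Longest matching prefix is /17 -> interface em0.

em0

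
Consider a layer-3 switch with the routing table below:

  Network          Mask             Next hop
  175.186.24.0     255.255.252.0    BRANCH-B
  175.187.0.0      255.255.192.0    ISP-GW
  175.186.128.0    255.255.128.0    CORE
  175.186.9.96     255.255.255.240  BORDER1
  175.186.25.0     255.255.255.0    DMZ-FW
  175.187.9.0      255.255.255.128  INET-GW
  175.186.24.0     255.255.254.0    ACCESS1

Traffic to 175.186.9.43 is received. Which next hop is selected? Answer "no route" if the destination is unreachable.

No entry's prefix contains 175.186.9.43; there is no default route.

no route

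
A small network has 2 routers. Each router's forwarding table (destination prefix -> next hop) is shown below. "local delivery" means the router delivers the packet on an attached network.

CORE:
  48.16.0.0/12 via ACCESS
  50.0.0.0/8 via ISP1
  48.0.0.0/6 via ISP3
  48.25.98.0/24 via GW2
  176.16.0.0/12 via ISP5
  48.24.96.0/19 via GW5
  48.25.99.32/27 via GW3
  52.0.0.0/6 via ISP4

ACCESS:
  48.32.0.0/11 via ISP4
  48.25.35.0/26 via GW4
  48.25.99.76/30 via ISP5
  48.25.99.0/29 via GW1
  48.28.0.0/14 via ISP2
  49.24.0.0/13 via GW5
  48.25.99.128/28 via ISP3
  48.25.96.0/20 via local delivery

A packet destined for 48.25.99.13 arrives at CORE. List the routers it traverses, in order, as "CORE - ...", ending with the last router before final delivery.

At CORE: longest match for 48.25.99.13 is 48.16.0.0/12 -> ACCESS
At ACCESS: longest match for 48.25.99.13 is 48.25.96.0/20 -> local delivery

CORE - ACCESS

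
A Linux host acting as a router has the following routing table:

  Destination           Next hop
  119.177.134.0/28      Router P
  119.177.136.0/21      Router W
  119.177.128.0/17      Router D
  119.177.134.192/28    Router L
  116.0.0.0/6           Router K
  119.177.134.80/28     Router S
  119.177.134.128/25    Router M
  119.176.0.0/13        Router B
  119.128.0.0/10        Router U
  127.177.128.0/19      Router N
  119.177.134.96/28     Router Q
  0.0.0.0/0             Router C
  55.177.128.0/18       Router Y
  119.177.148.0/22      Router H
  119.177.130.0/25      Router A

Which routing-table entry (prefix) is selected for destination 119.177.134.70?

Entries matching 119.177.134.70:
  0.0.0.0/0 (default, matches everything)
  116.0.0.0/6 (116.0.0.0 - 119.255.255.255)
  119.128.0.0/10 (119.128.0.0 - 119.191.255.255)
  119.176.0.0/13 (119.176.0.0 - 119.183.255.255)
  119.177.128.0/17 (119.177.128.0 - 119.177.255.255)
Most specific is 119.177.128.0/17.

119.177.128.0/17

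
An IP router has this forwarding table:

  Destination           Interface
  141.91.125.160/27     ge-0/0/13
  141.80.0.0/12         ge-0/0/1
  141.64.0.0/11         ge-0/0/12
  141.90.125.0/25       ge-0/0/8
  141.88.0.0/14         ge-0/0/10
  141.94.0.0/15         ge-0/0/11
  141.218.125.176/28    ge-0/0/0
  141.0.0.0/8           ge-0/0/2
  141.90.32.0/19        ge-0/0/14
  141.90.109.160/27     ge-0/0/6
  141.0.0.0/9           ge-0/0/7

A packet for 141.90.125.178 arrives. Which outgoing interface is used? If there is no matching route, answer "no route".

Routes whose prefix contains 141.90.125.178:
  141.0.0.0/8 (141.0.0.0 - 141.255.255.255) -> ge-0/0/2
  141.0.0.0/9 (141.0.0.0 - 141.127.255.255) -> ge-0/0/7
  141.64.0.0/11 (141.64.0.0 - 141.95.255.255) -> ge-0/0/12
  141.80.0.0/12 (141.80.0.0 - 141.95.255.255) -> ge-0/0/1
  141.88.0.0/14 (141.88.0.0 - 141.91.255.255) -> ge-0/0/10
More-specific entries that do NOT match:
  141.218.125.176/28 (141.218.125.176 - 141.218.125.191) does not contain 141.90.125.178
  141.91.125.160/27 (141.91.125.160 - 141.91.125.191) does not contain 141.90.125.178
  141.90.109.160/27 (141.90.109.160 - 141.90.109.191) does not contain 141.90.125.178
  141.90.125.0/25 (141.90.125.0 - 141.90.125.127) does not contain 141.90.125.178
  141.90.32.0/19 (141.90.32.0 - 141.90.63.255) does not contain 141.90.125.178
  141.94.0.0/15 (141.94.0.0 - 141.95.255.255) does not contain 141.90.125.178
Longest matching prefix is /14 -> interface ge-0/0/10.

ge-0/0/10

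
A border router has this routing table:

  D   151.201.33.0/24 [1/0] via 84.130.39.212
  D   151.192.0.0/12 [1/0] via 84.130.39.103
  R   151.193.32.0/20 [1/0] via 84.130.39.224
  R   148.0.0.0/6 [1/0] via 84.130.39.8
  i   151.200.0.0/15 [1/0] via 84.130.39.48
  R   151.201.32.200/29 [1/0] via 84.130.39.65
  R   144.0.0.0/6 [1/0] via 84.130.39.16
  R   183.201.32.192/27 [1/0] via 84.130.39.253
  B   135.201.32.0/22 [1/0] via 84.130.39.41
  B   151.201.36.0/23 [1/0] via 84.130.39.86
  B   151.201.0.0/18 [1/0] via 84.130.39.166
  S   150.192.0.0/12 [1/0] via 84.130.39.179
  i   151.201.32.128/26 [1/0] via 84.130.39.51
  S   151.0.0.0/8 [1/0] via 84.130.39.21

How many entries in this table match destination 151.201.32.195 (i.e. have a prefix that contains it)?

Prefixes containing 151.201.32.195:
  148.0.0.0/6 (148.0.0.0 - 151.255.255.255)
  151.0.0.0/8 (151.0.0.0 - 151.255.255.255)
  151.192.0.0/12 (151.192.0.0 - 151.207.255.255)
  151.200.0.0/15 (151.200.0.0 - 151.201.255.255)
  151.201.0.0/18 (151.201.0.0 - 151.201.63.255)
Total matching entries: 5.

5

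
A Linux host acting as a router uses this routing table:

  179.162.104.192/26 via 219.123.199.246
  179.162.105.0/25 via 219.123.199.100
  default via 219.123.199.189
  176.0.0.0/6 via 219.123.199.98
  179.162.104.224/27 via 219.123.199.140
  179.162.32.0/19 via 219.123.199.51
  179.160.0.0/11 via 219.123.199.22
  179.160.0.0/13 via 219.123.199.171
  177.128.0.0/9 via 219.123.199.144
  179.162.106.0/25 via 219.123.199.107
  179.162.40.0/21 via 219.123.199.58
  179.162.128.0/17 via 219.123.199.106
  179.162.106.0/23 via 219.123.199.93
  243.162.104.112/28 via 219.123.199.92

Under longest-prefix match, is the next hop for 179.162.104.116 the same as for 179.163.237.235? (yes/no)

yes

179.162.104.116: longest match 179.160.0.0/13 -> 219.123.199.171
179.163.237.235: longest match 179.160.0.0/13 -> 219.123.199.171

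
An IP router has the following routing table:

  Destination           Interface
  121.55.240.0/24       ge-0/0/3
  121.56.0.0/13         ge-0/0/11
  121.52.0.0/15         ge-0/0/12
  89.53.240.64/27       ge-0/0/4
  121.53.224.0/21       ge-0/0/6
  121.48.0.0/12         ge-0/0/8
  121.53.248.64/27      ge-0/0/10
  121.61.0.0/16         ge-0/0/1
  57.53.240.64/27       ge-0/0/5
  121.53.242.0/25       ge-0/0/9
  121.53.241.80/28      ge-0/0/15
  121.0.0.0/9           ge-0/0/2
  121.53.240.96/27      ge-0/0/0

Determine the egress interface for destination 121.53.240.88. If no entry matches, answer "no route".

Routes whose prefix contains 121.53.240.88:
  121.0.0.0/9 (121.0.0.0 - 121.127.255.255) -> ge-0/0/2
  121.48.0.0/12 (121.48.0.0 - 121.63.255.255) -> ge-0/0/8
  121.52.0.0/15 (121.52.0.0 - 121.53.255.255) -> ge-0/0/12
More-specific entries that do NOT match:
  121.53.241.80/28 (121.53.241.80 - 121.53.241.95) does not contain 121.53.240.88
  89.53.240.64/27 (89.53.240.64 - 89.53.240.95) does not contain 121.53.240.88
  121.53.248.64/27 (121.53.248.64 - 121.53.248.95) does not contain 121.53.240.88
  57.53.240.64/27 (57.53.240.64 - 57.53.240.95) does not contain 121.53.240.88
  121.53.240.96/27 (121.53.240.96 - 121.53.240.127) does not contain 121.53.240.88
  121.53.242.0/25 (121.53.242.0 - 121.53.242.127) does not contain 121.53.240.88
  121.55.240.0/24 (121.55.240.0 - 121.55.240.255) does not contain 121.53.240.88
  121.53.224.0/21 (121.53.224.0 - 121.53.231.255) does not contain 121.53.240.88
  121.61.0.0/16 (121.61.0.0 - 121.61.255.255) does not contain 121.53.240.88
Longest matching prefix is /15 -> interface ge-0/0/12.

ge-0/0/12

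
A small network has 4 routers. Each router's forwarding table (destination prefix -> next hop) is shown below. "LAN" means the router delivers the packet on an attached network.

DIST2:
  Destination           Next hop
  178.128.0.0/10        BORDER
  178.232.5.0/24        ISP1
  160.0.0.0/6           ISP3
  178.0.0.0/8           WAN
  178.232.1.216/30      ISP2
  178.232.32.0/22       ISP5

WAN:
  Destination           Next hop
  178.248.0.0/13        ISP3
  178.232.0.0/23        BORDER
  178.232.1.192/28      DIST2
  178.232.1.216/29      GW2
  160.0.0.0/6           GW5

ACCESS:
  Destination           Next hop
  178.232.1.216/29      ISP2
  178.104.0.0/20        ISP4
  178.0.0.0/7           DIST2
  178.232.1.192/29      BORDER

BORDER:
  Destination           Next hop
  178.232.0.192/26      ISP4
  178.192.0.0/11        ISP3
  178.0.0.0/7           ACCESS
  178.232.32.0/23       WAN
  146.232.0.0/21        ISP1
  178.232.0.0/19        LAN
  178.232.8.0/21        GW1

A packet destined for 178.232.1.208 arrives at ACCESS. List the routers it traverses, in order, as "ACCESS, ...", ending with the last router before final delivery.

ACCESS, DIST2, WAN, BORDER

At ACCESS: longest match for 178.232.1.208 is 178.0.0.0/7 -> DIST2
At DIST2: longest match for 178.232.1.208 is 178.0.0.0/8 -> WAN
At WAN: longest match for 178.232.1.208 is 178.232.0.0/23 -> BORDER
At BORDER: longest match for 178.232.1.208 is 178.232.0.0/19 -> LAN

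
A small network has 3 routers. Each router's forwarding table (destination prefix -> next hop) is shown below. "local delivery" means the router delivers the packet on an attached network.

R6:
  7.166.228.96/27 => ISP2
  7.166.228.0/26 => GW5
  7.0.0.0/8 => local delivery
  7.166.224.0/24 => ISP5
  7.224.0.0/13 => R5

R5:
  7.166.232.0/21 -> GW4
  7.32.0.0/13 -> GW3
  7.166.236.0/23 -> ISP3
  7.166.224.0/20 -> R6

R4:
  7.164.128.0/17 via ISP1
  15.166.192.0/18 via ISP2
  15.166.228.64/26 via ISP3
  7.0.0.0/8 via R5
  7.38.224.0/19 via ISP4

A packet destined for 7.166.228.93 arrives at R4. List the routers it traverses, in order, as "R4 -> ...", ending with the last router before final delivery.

R4 -> R5 -> R6

At R4: longest match for 7.166.228.93 is 7.0.0.0/8 -> R5
At R5: longest match for 7.166.228.93 is 7.166.224.0/20 -> R6
At R6: longest match for 7.166.228.93 is 7.0.0.0/8 -> local delivery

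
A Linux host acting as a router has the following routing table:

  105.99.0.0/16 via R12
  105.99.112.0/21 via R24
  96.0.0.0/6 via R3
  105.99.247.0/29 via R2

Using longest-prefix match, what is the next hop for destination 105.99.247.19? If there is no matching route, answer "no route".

R12

Routes whose prefix contains 105.99.247.19:
  105.99.0.0/16 (105.99.0.0 - 105.99.255.255) -> R12
More-specific entries that do NOT match:
  105.99.247.0/29 (105.99.247.0 - 105.99.247.7) does not contain 105.99.247.19
  105.99.112.0/21 (105.99.112.0 - 105.99.119.255) does not contain 105.99.247.19
Longest matching prefix is /16 -> next hop R12.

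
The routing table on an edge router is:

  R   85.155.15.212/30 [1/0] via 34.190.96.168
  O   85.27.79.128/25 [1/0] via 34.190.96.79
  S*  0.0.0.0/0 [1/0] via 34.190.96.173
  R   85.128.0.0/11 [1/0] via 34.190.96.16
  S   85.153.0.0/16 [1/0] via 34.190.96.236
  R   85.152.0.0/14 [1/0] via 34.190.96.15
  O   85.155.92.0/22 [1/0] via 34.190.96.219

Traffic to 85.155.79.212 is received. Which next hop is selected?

Routes whose prefix contains 85.155.79.212:
  0.0.0.0/0 (default, matches everything) -> 34.190.96.173
  85.128.0.0/11 (85.128.0.0 - 85.159.255.255) -> 34.190.96.16
  85.152.0.0/14 (85.152.0.0 - 85.155.255.255) -> 34.190.96.15
More-specific entries that do NOT match:
  85.155.15.212/30 (85.155.15.212 - 85.155.15.215) does not contain 85.155.79.212
  85.27.79.128/25 (85.27.79.128 - 85.27.79.255) does not contain 85.155.79.212
  85.155.92.0/22 (85.155.92.0 - 85.155.95.255) does not contain 85.155.79.212
  85.153.0.0/16 (85.153.0.0 - 85.153.255.255) does not contain 85.155.79.212
Longest matching prefix is /14 -> next hop 34.190.96.15.

34.190.96.15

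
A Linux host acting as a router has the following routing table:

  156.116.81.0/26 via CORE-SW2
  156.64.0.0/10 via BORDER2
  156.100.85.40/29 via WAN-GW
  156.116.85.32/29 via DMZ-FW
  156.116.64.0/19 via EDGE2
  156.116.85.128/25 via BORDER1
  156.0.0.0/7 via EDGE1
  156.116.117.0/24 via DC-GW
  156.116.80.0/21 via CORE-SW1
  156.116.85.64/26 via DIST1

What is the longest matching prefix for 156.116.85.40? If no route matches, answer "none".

156.116.80.0/21

Entries matching 156.116.85.40:
  156.0.0.0/7 (156.0.0.0 - 157.255.255.255)
  156.64.0.0/10 (156.64.0.0 - 156.127.255.255)
  156.116.64.0/19 (156.116.64.0 - 156.116.95.255)
  156.116.80.0/21 (156.116.80.0 - 156.116.87.255)
Most specific is 156.116.80.0/21.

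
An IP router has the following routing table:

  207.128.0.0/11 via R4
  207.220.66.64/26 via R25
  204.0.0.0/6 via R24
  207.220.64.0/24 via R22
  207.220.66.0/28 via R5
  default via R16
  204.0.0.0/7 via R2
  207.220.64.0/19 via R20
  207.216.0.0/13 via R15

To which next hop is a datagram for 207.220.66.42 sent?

Routes whose prefix contains 207.220.66.42:
  0.0.0.0/0 (default, matches everything) -> R16
  204.0.0.0/6 (204.0.0.0 - 207.255.255.255) -> R24
  207.216.0.0/13 (207.216.0.0 - 207.223.255.255) -> R15
  207.220.64.0/19 (207.220.64.0 - 207.220.95.255) -> R20
More-specific entries that do NOT match:
  207.220.66.0/28 (207.220.66.0 - 207.220.66.15) does not contain 207.220.66.42
  207.220.66.64/26 (207.220.66.64 - 207.220.66.127) does not contain 207.220.66.42
  207.220.64.0/24 (207.220.64.0 - 207.220.64.255) does not contain 207.220.66.42
Longest matching prefix is /19 -> next hop R20.

R20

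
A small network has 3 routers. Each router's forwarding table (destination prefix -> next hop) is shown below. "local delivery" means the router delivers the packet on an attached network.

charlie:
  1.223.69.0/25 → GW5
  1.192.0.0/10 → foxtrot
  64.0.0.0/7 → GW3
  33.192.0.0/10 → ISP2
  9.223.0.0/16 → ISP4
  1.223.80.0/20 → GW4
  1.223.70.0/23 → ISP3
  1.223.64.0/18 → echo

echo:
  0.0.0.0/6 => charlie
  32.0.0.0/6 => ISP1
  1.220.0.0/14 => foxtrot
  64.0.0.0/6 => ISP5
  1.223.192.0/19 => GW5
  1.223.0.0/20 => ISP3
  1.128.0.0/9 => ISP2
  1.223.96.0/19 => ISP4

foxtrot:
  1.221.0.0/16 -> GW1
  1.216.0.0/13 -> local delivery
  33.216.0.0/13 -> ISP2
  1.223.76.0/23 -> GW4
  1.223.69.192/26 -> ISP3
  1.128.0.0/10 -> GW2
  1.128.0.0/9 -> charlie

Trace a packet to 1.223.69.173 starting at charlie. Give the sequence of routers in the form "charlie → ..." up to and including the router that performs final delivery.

charlie → echo → foxtrot

At charlie: longest match for 1.223.69.173 is 1.223.64.0/18 -> echo
At echo: longest match for 1.223.69.173 is 1.220.0.0/14 -> foxtrot
At foxtrot: longest match for 1.223.69.173 is 1.216.0.0/13 -> local delivery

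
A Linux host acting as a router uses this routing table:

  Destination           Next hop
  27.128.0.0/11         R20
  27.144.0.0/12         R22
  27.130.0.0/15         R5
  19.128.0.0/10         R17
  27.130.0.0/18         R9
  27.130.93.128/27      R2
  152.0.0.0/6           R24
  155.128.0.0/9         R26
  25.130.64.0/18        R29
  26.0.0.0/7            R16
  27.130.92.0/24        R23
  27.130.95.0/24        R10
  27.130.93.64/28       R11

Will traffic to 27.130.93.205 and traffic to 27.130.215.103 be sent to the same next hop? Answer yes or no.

yes

27.130.93.205: longest match 27.130.0.0/15 -> R5
27.130.215.103: longest match 27.130.0.0/15 -> R5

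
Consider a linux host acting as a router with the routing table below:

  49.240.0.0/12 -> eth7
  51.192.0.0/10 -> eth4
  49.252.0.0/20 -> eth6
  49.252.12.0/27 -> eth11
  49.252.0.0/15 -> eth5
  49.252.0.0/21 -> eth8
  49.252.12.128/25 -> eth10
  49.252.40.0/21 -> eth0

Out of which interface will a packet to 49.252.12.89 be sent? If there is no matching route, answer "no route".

Routes whose prefix contains 49.252.12.89:
  49.240.0.0/12 (49.240.0.0 - 49.255.255.255) -> eth7
  49.252.0.0/15 (49.252.0.0 - 49.253.255.255) -> eth5
  49.252.0.0/20 (49.252.0.0 - 49.252.15.255) -> eth6
More-specific entries that do NOT match:
  49.252.12.0/27 (49.252.12.0 - 49.252.12.31) does not contain 49.252.12.89
  49.252.12.128/25 (49.252.12.128 - 49.252.12.255) does not contain 49.252.12.89
  49.252.0.0/21 (49.252.0.0 - 49.252.7.255) does not contain 49.252.12.89
  49.252.40.0/21 (49.252.40.0 - 49.252.47.255) does not contain 49.252.12.89
Longest matching prefix is /20 -> interface eth6.

eth6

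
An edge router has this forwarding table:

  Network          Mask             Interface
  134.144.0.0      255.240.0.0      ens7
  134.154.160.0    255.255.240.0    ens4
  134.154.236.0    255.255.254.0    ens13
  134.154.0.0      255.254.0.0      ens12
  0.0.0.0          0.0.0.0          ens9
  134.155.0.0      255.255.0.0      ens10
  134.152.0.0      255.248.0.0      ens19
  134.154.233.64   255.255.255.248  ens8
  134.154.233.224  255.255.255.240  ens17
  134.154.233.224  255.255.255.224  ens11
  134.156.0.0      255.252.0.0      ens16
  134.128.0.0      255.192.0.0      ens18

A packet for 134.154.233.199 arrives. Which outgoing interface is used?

Routes whose prefix contains 134.154.233.199:
  0.0.0.0/0 (default, matches everything) -> ens9
  134.128.0.0/10 (134.128.0.0 - 134.191.255.255) -> ens18
  134.144.0.0/12 (134.144.0.0 - 134.159.255.255) -> ens7
  134.152.0.0/13 (134.152.0.0 - 134.159.255.255) -> ens19
  134.154.0.0/15 (134.154.0.0 - 134.155.255.255) -> ens12
More-specific entries that do NOT match:
  134.154.233.64/29 (134.154.233.64 - 134.154.233.71) does not contain 134.154.233.199
  134.154.233.224/28 (134.154.233.224 - 134.154.233.239) does not contain 134.154.233.199
  134.154.233.224/27 (134.154.233.224 - 134.154.233.255) does not contain 134.154.233.199
  134.154.236.0/23 (134.154.236.0 - 134.154.237.255) does not contain 134.154.233.199
  134.154.160.0/20 (134.154.160.0 - 134.154.175.255) does not contain 134.154.233.199
  134.155.0.0/16 (134.155.0.0 - 134.155.255.255) does not contain 134.154.233.199
Longest matching prefix is /15 -> interface ens12.

ens12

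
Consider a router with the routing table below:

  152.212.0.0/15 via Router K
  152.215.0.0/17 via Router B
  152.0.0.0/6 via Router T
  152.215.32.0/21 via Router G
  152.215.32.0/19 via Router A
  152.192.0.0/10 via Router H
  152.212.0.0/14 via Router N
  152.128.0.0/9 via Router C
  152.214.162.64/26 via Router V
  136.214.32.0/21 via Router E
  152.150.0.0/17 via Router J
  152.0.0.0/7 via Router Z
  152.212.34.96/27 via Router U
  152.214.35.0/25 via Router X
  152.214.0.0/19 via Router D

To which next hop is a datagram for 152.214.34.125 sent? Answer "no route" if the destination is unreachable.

Routes whose prefix contains 152.214.34.125:
  152.0.0.0/6 (152.0.0.0 - 155.255.255.255) -> Router T
  152.0.0.0/7 (152.0.0.0 - 153.255.255.255) -> Router Z
  152.128.0.0/9 (152.128.0.0 - 152.255.255.255) -> Router C
  152.192.0.0/10 (152.192.0.0 - 152.255.255.255) -> Router H
  152.212.0.0/14 (152.212.0.0 - 152.215.255.255) -> Router N
More-specific entries that do NOT match:
  152.212.34.96/27 (152.212.34.96 - 152.212.34.127) does not contain 152.214.34.125
  152.214.162.64/26 (152.214.162.64 - 152.214.162.127) does not contain 152.214.34.125
  152.214.35.0/25 (152.214.35.0 - 152.214.35.127) does not contain 152.214.34.125
  152.215.32.0/21 (152.215.32.0 - 152.215.39.255) does not contain 152.214.34.125
  136.214.32.0/21 (136.214.32.0 - 136.214.39.255) does not contain 152.214.34.125
  152.215.32.0/19 (152.215.32.0 - 152.215.63.255) does not contain 152.214.34.125
  152.214.0.0/19 (152.214.0.0 - 152.214.31.255) does not contain 152.214.34.125
  152.215.0.0/17 (152.215.0.0 - 152.215.127.255) does not contain 152.214.34.125
  152.150.0.0/17 (152.150.0.0 - 152.150.127.255) does not contain 152.214.34.125
  152.212.0.0/15 (152.212.0.0 - 152.213.255.255) does not contain 152.214.34.125
Longest matching prefix is /14 -> next hop Router N.

Router N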